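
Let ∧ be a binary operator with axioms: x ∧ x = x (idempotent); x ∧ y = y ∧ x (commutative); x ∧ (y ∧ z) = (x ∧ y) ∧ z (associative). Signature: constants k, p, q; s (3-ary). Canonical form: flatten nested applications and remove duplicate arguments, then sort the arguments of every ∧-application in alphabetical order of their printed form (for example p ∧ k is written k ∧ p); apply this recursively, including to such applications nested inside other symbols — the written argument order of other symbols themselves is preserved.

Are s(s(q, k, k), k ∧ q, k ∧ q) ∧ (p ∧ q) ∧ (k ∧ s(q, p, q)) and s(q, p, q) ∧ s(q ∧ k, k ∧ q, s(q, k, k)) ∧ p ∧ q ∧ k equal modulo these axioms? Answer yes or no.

Left:  s(s(q, k, k), k ∧ q, k ∧ q) ∧ (p ∧ q) ∧ (k ∧ s(q, p, q))
  Merge nested applications:  s(s(q, k, k), k ∧ q, k ∧ q) ∧ p ∧ q ∧ k ∧ s(q, p, q)
  Order the arguments:  k ∧ p ∧ q ∧ s(q, p, q) ∧ s(s(q, k, k), k ∧ q, k ∧ q)
Right:  s(q, p, q) ∧ s(q ∧ k, k ∧ q, s(q, k, k)) ∧ p ∧ q ∧ k
  Simplify inside:  s(q ∧ k, k ∧ q, s(q, k, k))  →  s(k ∧ q, k ∧ q, s(q, k, k))
  Order the arguments:  k ∧ p ∧ q ∧ s(k ∧ q, k ∧ q, s(q, k, k)) ∧ s(q, p, q)

Answer: no — k ∧ p ∧ q ∧ s(q, p, q) ∧ s(s(q, k, k), k ∧ q, k ∧ q) vs k ∧ p ∧ q ∧ s(k ∧ q, k ∧ q, s(q, k, k)) ∧ s(q, p, q)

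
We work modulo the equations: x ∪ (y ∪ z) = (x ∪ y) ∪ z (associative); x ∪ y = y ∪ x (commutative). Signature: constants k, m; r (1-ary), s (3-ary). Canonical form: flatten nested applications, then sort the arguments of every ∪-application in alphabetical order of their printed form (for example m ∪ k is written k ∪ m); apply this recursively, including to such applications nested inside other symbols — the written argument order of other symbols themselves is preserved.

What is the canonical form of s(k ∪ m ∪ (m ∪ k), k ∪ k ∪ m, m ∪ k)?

Answer: s(k ∪ k ∪ m ∪ m, k ∪ k ∪ m, k ∪ m)

Derivation:
Work inside:  k ∪ m ∪ (m ∪ k)
Un-nest:  k ∪ m ∪ m ∪ k
Sort:  k ∪ k ∪ m ∪ m
Rebuild:  s(k ∪ k ∪ m ∪ m, k ∪ k ∪ m, k ∪ m)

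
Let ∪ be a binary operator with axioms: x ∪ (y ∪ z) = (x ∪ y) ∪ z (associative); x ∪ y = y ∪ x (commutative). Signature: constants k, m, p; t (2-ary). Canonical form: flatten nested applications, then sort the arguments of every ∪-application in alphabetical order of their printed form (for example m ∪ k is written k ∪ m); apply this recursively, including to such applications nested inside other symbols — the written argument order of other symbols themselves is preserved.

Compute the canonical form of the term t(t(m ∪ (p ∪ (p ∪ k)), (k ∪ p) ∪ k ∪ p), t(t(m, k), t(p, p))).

Focus inside:  m ∪ (p ∪ (p ∪ k))
Merge nested applications:  m ∪ p ∪ p ∪ k
Order the arguments:  k ∪ m ∪ p ∪ p
Rebuild:  t(t(k ∪ m ∪ p ∪ p, k ∪ k ∪ p ∪ p), t(t(m, k), t(p, p)))

Answer: t(t(k ∪ m ∪ p ∪ p, k ∪ k ∪ p ∪ p), t(t(m, k), t(p, p)))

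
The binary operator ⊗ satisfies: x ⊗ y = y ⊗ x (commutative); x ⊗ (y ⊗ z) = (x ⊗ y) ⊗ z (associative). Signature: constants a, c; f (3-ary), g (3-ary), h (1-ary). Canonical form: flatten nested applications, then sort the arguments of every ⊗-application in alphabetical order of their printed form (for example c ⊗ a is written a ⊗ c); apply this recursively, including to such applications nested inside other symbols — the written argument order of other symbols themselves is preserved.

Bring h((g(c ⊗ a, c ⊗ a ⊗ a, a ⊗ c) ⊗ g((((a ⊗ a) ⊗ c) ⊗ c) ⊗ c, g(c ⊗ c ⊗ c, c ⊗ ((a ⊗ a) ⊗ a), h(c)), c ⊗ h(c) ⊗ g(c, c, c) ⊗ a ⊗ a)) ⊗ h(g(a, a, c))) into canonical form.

Work inside:  (g(c ⊗ a, c ⊗ a ⊗ a, a ⊗ c) ⊗ g((((a ⊗ a) ⊗ c) ⊗ c) ⊗ c, g(c ⊗ c ⊗ c, c ⊗ ((a ⊗ a) ⊗ a), h(c)), c ⊗ h(c) ⊗ g(c, c, c) ⊗ a ⊗ a)) ⊗ h(g(a, a, c))
Flatten:  g(c ⊗ a, c ⊗ a ⊗ a, a ⊗ c) ⊗ g((((a ⊗ a) ⊗ c) ⊗ c) ⊗ c, g(c ⊗ c ⊗ c, c ⊗ ((a ⊗ a) ⊗ a), h(c)), c ⊗ h(c) ⊗ g(c, c, c) ⊗ a ⊗ a) ⊗ h(g(a, a, c))
Inside:  g(c ⊗ a, c ⊗ a ⊗ a, a ⊗ c)  →  g(a ⊗ c, a ⊗ a ⊗ c, a ⊗ c)
Inside:  g((((a ⊗ a) ⊗ c) ⊗ c) ⊗ c, g(c ⊗ c ⊗ c, c ⊗ ((a ⊗ a) ⊗ a), h(c)), c ⊗ h(c) ⊗ g(c, c, c) ⊗ a ⊗ a)  →  g(a ⊗ a ⊗ c ⊗ c ⊗ c, g(c ⊗ c ⊗ c, a ⊗ a ⊗ a ⊗ c, h(c)), a ⊗ a ⊗ c ⊗ g(c, c, c) ⊗ h(c))
Sort arguments:  g(a ⊗ a ⊗ c ⊗ c ⊗ c, g(c ⊗ c ⊗ c, a ⊗ a ⊗ a ⊗ c, h(c)), a ⊗ a ⊗ c ⊗ g(c, c, c) ⊗ h(c)) ⊗ g(a ⊗ c, a ⊗ a ⊗ c, a ⊗ c) ⊗ h(g(a, a, c))
Rebuild:  h(g(a ⊗ a ⊗ c ⊗ c ⊗ c, g(c ⊗ c ⊗ c, a ⊗ a ⊗ a ⊗ c, h(c)), a ⊗ a ⊗ c ⊗ g(c, c, c) ⊗ h(c)) ⊗ g(a ⊗ c, a ⊗ a ⊗ c, a ⊗ c) ⊗ h(g(a, a, c)))

Answer: h(g(a ⊗ a ⊗ c ⊗ c ⊗ c, g(c ⊗ c ⊗ c, a ⊗ a ⊗ a ⊗ c, h(c)), a ⊗ a ⊗ c ⊗ g(c, c, c) ⊗ h(c)) ⊗ g(a ⊗ c, a ⊗ a ⊗ c, a ⊗ c) ⊗ h(g(a, a, c)))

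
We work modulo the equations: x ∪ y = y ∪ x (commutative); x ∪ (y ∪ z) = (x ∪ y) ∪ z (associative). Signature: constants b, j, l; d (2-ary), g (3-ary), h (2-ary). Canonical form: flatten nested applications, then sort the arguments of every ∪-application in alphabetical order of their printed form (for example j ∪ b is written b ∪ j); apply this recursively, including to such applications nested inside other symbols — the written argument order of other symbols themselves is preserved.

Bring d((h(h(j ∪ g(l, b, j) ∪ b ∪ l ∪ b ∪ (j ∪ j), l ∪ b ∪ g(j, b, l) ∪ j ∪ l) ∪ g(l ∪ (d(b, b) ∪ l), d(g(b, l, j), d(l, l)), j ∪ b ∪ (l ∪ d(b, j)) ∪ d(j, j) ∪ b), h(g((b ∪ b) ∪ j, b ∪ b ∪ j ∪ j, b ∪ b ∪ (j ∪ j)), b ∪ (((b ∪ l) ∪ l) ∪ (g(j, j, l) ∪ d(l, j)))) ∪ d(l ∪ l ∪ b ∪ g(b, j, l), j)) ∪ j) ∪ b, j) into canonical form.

Work inside:  (h(h(j ∪ g(l, b, j) ∪ b ∪ l ∪ b ∪ (j ∪ j), l ∪ b ∪ g(j, b, l) ∪ j ∪ l) ∪ g(l ∪ (d(b, b) ∪ l), d(g(b, l, j), d(l, l)), j ∪ b ∪ (l ∪ d(b, j)) ∪ d(j, j) ∪ b), h(g((b ∪ b) ∪ j, b ∪ b ∪ j ∪ j, b ∪ b ∪ (j ∪ j)), b ∪ (((b ∪ l) ∪ l) ∪ (g(j, j, l) ∪ d(l, j)))) ∪ d(l ∪ l ∪ b ∪ g(b, j, l), j)) ∪ j) ∪ b
Flatten:  h(h(j ∪ g(l, b, j) ∪ b ∪ l ∪ b ∪ (j ∪ j), l ∪ b ∪ g(j, b, l) ∪ j ∪ l) ∪ g(l ∪ (d(b, b) ∪ l), d(g(b, l, j), d(l, l)), j ∪ b ∪ (l ∪ d(b, j)) ∪ d(j, j) ∪ b), h(g((b ∪ b) ∪ j, b ∪ b ∪ j ∪ j, b ∪ b ∪ (j ∪ j)), b ∪ (((b ∪ l) ∪ l) ∪ (g(j, j, l) ∪ d(l, j)))) ∪ d(l ∪ l ∪ b ∪ g(b, j, l), j)) ∪ j ∪ b
Simplify inside:  h(h(j ∪ g(l, b, j) ∪ b ∪ l ∪ b ∪ (j ∪ j), l ∪ b ∪ g(j, b, l) ∪ j ∪ l) ∪ g(l ∪ (d(b, b) ∪ l), d(g(b, l, j), d(l, l)), j ∪ b ∪ (l ∪ d(b, j)) ∪ d(j, j) ∪ b), h(g((b ∪ b) ∪ j, b ∪ b ∪ j ∪ j, b ∪ b ∪ (j ∪ j)), b ∪ (((b ∪ l) ∪ l) ∪ (g(j, j, l) ∪ d(l, j)))) ∪ d(l ∪ l ∪ b ∪ g(b, j, l), j))  →  h(g(d(b, b) ∪ l ∪ l, d(g(b, l, j), d(l, l)), b ∪ b ∪ d(b, j) ∪ d(j, j) ∪ j ∪ l) ∪ h(b ∪ b ∪ g(l, b, j) ∪ j ∪ j ∪ j ∪ l, b ∪ g(j, b, l) ∪ j ∪ l ∪ l), d(b ∪ g(b, j, l) ∪ l ∪ l, j) ∪ h(g(b ∪ b ∪ j, b ∪ b ∪ j ∪ j, b ∪ b ∪ j ∪ j), b ∪ b ∪ d(l, j) ∪ g(j, j, l) ∪ l ∪ l))
Sort:  b ∪ h(g(d(b, b) ∪ l ∪ l, d(g(b, l, j), d(l, l)), b ∪ b ∪ d(b, j) ∪ d(j, j) ∪ j ∪ l) ∪ h(b ∪ b ∪ g(l, b, j) ∪ j ∪ j ∪ j ∪ l, b ∪ g(j, b, l) ∪ j ∪ l ∪ l), d(b ∪ g(b, j, l) ∪ l ∪ l, j) ∪ h(g(b ∪ b ∪ j, b ∪ b ∪ j ∪ j, b ∪ b ∪ j ∪ j), b ∪ b ∪ d(l, j) ∪ g(j, j, l) ∪ l ∪ l)) ∪ j
Reassemble:  d(b ∪ h(g(d(b, b) ∪ l ∪ l, d(g(b, l, j), d(l, l)), b ∪ b ∪ d(b, j) ∪ d(j, j) ∪ j ∪ l) ∪ h(b ∪ b ∪ g(l, b, j) ∪ j ∪ j ∪ j ∪ l, b ∪ g(j, b, l) ∪ j ∪ l ∪ l), d(b ∪ g(b, j, l) ∪ l ∪ l, j) ∪ h(g(b ∪ b ∪ j, b ∪ b ∪ j ∪ j, b ∪ b ∪ j ∪ j), b ∪ b ∪ d(l, j) ∪ g(j, j, l) ∪ l ∪ l)) ∪ j, j)

Answer: d(b ∪ h(g(d(b, b) ∪ l ∪ l, d(g(b, l, j), d(l, l)), b ∪ b ∪ d(b, j) ∪ d(j, j) ∪ j ∪ l) ∪ h(b ∪ b ∪ g(l, b, j) ∪ j ∪ j ∪ j ∪ l, b ∪ g(j, b, l) ∪ j ∪ l ∪ l), d(b ∪ g(b, j, l) ∪ l ∪ l, j) ∪ h(g(b ∪ b ∪ j, b ∪ b ∪ j ∪ j, b ∪ b ∪ j ∪ j), b ∪ b ∪ d(l, j) ∪ g(j, j, l) ∪ l ∪ l)) ∪ j, j)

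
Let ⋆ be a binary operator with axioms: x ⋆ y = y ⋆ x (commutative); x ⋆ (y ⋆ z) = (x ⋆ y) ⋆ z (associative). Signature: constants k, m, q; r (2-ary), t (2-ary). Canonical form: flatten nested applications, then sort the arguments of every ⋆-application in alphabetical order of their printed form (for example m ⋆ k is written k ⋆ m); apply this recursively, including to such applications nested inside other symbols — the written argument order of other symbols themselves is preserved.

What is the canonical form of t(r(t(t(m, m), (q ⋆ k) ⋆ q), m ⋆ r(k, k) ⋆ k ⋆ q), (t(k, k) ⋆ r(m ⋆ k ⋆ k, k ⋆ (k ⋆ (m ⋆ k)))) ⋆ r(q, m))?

Answer: t(r(t(t(m, m), k ⋆ q ⋆ q), k ⋆ m ⋆ q ⋆ r(k, k)), r(k ⋆ k ⋆ m, k ⋆ k ⋆ k ⋆ m) ⋆ r(q, m) ⋆ t(k, k))

Derivation:
Descend into:  (t(k, k) ⋆ r(m ⋆ k ⋆ k, k ⋆ (k ⋆ (m ⋆ k)))) ⋆ r(q, m)
Flatten:  t(k, k) ⋆ r(m ⋆ k ⋆ k, k ⋆ (k ⋆ (m ⋆ k))) ⋆ r(q, m)
Canonicalize subterm:  r(m ⋆ k ⋆ k, k ⋆ (k ⋆ (m ⋆ k)))  →  r(k ⋆ k ⋆ m, k ⋆ k ⋆ k ⋆ m)
Sort:  r(k ⋆ k ⋆ m, k ⋆ k ⋆ k ⋆ m) ⋆ r(q, m) ⋆ t(k, k)
Put back:  t(r(t(t(m, m), k ⋆ q ⋆ q), k ⋆ m ⋆ q ⋆ r(k, k)), r(k ⋆ k ⋆ m, k ⋆ k ⋆ k ⋆ m) ⋆ r(q, m) ⋆ t(k, k))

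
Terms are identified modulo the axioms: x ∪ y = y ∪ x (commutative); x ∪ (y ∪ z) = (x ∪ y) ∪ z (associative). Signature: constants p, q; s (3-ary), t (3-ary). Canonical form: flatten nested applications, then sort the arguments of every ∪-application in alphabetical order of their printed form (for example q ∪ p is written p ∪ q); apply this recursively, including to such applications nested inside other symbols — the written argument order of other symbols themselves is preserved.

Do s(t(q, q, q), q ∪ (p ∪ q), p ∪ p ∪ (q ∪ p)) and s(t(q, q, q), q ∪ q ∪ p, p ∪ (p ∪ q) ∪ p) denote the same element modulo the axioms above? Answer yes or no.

Answer: yes — both canonical forms are s(t(q, q, q), p ∪ q ∪ q, p ∪ p ∪ p ∪ q)

Derivation:
Left:  s(t(q, q, q), q ∪ (p ∪ q), p ∪ p ∪ (q ∪ p))
  Work inside:  p ∪ p ∪ (q ∪ p)
  Flatten:  p ∪ p ∪ q ∪ p
  Sort:  p ∪ p ∪ p ∪ q
  Put back:  s(t(q, q, q), p ∪ q ∪ q, p ∪ p ∪ p ∪ q)
Right:  s(t(q, q, q), q ∪ q ∪ p, p ∪ (p ∪ q) ∪ p)
  Work inside:  p ∪ (p ∪ q) ∪ p
  Flatten:  p ∪ p ∪ q ∪ p
  Sort:  p ∪ p ∪ p ∪ q
  Put back:  s(t(q, q, q), p ∪ q ∪ q, p ∪ p ∪ p ∪ q)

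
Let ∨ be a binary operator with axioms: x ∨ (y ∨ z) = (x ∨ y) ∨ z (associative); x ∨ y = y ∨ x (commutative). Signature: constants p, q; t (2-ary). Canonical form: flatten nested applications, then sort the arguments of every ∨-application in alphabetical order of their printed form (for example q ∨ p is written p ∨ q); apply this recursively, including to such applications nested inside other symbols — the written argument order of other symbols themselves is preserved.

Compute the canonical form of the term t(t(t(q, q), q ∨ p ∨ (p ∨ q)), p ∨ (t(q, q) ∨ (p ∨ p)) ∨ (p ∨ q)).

Answer: t(t(t(q, q), p ∨ p ∨ q ∨ q), p ∨ p ∨ p ∨ p ∨ q ∨ t(q, q))

Derivation:
Work inside:  p ∨ (t(q, q) ∨ (p ∨ p)) ∨ (p ∨ q)
Merge nested applications:  p ∨ t(q, q) ∨ p ∨ p ∨ p ∨ q
Sort:  p ∨ p ∨ p ∨ p ∨ q ∨ t(q, q)
Reassemble:  t(t(t(q, q), p ∨ p ∨ q ∨ q), p ∨ p ∨ p ∨ p ∨ q ∨ t(q, q))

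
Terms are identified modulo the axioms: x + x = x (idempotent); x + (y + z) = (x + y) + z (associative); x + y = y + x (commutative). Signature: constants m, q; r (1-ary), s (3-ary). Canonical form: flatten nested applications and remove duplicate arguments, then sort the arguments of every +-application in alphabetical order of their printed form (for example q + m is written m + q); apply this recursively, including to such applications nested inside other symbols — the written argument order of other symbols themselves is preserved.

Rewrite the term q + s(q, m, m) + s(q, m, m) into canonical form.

Deduplicate:  drop duplicate s(q, m, m)
Sort:  q + s(q, m, m)

Answer: q + s(q, m, m)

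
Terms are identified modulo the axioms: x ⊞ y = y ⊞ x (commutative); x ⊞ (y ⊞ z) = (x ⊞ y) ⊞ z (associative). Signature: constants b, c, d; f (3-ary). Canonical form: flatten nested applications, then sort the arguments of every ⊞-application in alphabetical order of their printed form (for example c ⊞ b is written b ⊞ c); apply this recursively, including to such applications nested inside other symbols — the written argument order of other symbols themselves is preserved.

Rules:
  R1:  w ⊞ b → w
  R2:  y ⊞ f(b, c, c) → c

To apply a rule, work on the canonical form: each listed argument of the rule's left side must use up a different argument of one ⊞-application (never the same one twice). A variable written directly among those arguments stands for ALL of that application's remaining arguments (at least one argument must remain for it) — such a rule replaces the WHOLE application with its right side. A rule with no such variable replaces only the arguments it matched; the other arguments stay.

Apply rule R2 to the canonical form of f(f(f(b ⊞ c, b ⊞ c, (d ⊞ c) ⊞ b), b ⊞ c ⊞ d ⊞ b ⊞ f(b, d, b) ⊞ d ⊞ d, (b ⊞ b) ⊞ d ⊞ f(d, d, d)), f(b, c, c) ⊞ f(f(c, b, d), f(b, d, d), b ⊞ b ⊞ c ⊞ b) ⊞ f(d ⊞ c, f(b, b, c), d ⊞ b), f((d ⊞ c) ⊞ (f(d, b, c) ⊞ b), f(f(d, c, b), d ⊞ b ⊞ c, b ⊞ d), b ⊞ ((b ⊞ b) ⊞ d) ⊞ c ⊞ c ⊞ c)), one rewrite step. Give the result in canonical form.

Answer: f(f(f(b ⊞ c, b ⊞ c, b ⊞ c ⊞ d), b ⊞ b ⊞ c ⊞ d ⊞ d ⊞ d ⊞ f(b, d, b), b ⊞ b ⊞ d ⊞ f(d, d, d)), c, f(b ⊞ c ⊞ d ⊞ f(d, b, c), f(f(d, c, b), b ⊞ c ⊞ d, b ⊞ d), b ⊞ b ⊞ b ⊞ c ⊞ c ⊞ c ⊞ d))

Derivation:
Canonical form:  f(f(f(b ⊞ c, b ⊞ c, b ⊞ c ⊞ d), b ⊞ b ⊞ c ⊞ d ⊞ d ⊞ d ⊞ f(b, d, b), b ⊞ b ⊞ d ⊞ f(d, d, d)), f(b, c, c) ⊞ f(c ⊞ d, f(b, b, c), b ⊞ d) ⊞ f(f(c, b, d), f(b, d, d), b ⊞ b ⊞ b ⊞ c), f(b ⊞ c ⊞ d ⊞ f(d, b, c), f(f(d, c, b), b ⊞ c ⊞ d, b ⊞ d), b ⊞ b ⊞ b ⊞ c ⊞ c ⊞ c ⊞ d))
R2 matches:  uses f(b, c, c);  y := f(c ⊞ d, f(b, b, c), b ⊞ d) ⊞ f(f(c, b, d), f(b, d, d), b ⊞ b ⊞ b ⊞ c)
Every leftover argument binds to the variable; the entire application is replaced.
Giving:  f(f(f(b ⊞ c, b ⊞ c, b ⊞ c ⊞ d), b ⊞ b ⊞ c ⊞ d ⊞ d ⊞ d ⊞ f(b, d, b), b ⊞ b ⊞ d ⊞ f(d, d, d)), c, f(b ⊞ c ⊞ d ⊞ f(d, b, c), f(f(d, c, b), b ⊞ c ⊞ d, b ⊞ d), b ⊞ b ⊞ b ⊞ c ⊞ c ⊞ c ⊞ d))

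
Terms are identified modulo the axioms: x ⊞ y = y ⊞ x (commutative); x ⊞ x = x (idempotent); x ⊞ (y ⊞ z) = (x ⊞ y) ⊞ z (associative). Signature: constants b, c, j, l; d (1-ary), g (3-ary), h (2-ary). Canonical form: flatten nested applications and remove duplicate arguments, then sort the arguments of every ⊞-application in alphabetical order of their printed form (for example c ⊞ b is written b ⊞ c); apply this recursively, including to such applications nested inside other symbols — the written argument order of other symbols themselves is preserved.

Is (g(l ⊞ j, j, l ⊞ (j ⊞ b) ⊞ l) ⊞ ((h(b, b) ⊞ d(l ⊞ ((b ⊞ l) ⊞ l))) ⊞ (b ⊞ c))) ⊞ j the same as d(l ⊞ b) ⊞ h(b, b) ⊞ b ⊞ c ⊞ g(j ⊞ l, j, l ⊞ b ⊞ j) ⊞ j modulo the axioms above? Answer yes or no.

Left:  (g(l ⊞ j, j, l ⊞ (j ⊞ b) ⊞ l) ⊞ ((h(b, b) ⊞ d(l ⊞ ((b ⊞ l) ⊞ l))) ⊞ (b ⊞ c))) ⊞ j
  Flatten:  g(l ⊞ j, j, l ⊞ (j ⊞ b) ⊞ l) ⊞ h(b, b) ⊞ d(l ⊞ ((b ⊞ l) ⊞ l)) ⊞ b ⊞ c ⊞ j
  Canonicalize subterm:  g(l ⊞ j, j, l ⊞ (j ⊞ b) ⊞ l)  →  g(j ⊞ l, j, b ⊞ j ⊞ l)
  Inside:  d(l ⊞ ((b ⊞ l) ⊞ l))  →  d(b ⊞ l)
  Sort:  b ⊞ c ⊞ d(b ⊞ l) ⊞ g(j ⊞ l, j, b ⊞ j ⊞ l) ⊞ h(b, b) ⊞ j
Right:  d(l ⊞ b) ⊞ h(b, b) ⊞ b ⊞ c ⊞ g(j ⊞ l, j, l ⊞ b ⊞ j) ⊞ j
  Simplify inside:  d(l ⊞ b)  →  d(b ⊞ l)
  Simplify inside:  g(j ⊞ l, j, l ⊞ b ⊞ j)  →  g(j ⊞ l, j, b ⊞ j ⊞ l)
  Order the arguments:  b ⊞ c ⊞ d(b ⊞ l) ⊞ g(j ⊞ l, j, b ⊞ j ⊞ l) ⊞ h(b, b) ⊞ j

Answer: yes — both canonical forms are b ⊞ c ⊞ d(b ⊞ l) ⊞ g(j ⊞ l, j, b ⊞ j ⊞ l) ⊞ h(b, b) ⊞ j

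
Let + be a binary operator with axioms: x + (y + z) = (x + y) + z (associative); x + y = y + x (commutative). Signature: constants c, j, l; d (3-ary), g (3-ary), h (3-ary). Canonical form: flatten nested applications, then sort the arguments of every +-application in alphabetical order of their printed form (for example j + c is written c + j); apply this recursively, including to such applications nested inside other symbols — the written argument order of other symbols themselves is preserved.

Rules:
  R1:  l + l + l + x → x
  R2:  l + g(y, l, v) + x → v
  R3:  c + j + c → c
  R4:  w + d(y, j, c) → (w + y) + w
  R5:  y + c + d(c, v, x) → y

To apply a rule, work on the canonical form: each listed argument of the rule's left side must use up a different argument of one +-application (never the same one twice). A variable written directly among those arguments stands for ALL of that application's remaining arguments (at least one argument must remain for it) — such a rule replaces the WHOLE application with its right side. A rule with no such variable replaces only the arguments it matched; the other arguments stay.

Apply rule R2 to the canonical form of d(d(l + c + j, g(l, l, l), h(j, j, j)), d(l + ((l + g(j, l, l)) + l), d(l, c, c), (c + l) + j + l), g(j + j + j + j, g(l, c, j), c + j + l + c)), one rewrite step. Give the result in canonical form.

Answer: d(d(c + j + l, g(l, l, l), h(j, j, j)), d(l, d(l, c, c), c + j + l + l), g(j + j + j + j, g(l, c, j), c + c + j + l))

Derivation:
Canonical form:  d(d(c + j + l, g(l, l, l), h(j, j, j)), d(g(j, l, l) + l + l + l, d(l, c, c), c + j + l + l), g(j + j + j + j, g(l, c, j), c + c + j + l))
Apply R2:  consuming g(j, l, l), l;  v := l, x := l + l, y := j
The variable takes the whole remainder — replace the entire application.
Giving:  d(d(c + j + l, g(l, l, l), h(j, j, j)), d(l, d(l, c, c), c + j + l + l), g(j + j + j + j, g(l, c, j), c + c + j + l))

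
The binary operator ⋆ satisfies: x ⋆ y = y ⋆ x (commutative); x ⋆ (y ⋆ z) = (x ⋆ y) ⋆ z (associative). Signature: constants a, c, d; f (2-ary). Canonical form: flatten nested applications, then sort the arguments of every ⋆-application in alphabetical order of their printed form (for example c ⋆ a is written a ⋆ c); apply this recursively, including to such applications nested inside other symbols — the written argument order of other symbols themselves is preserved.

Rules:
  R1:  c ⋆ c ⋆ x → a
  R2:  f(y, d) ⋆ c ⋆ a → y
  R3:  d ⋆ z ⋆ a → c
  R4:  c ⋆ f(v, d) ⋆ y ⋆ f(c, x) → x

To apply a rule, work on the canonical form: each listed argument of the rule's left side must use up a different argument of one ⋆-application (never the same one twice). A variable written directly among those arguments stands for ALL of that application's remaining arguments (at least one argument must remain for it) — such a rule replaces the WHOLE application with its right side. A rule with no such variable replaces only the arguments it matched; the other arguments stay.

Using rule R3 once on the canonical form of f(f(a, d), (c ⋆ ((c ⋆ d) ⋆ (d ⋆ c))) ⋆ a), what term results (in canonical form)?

Canonical form:  f(f(a, d), a ⋆ c ⋆ c ⋆ c ⋆ d ⋆ d)
R3 matches:  uses a, d;  z := c ⋆ c ⋆ c ⋆ d
The extension variable absorbs all remaining arguments, so the whole application is rewritten.
Result:  f(f(a, d), c)

Answer: f(f(a, d), c)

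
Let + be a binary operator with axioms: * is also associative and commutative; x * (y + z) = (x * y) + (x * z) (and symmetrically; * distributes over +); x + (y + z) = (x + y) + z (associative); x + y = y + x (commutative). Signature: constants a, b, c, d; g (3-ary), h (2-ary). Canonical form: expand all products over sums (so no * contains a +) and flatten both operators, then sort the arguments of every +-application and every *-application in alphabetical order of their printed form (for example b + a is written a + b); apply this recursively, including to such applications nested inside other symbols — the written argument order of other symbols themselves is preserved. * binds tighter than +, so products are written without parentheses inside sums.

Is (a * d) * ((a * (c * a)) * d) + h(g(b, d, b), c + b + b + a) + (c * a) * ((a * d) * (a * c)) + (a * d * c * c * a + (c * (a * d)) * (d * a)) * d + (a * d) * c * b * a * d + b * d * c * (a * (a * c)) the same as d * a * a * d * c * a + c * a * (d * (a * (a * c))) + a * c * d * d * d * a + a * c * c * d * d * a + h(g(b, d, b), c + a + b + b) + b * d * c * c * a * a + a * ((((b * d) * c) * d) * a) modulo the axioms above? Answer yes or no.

Left:  (a * d) * ((a * (c * a)) * d) + h(g(b, d, b), c + b + b + a) + (c * a) * ((a * d) * (a * c)) + (a * d * c * c * a + (c * (a * d)) * (d * a)) * d + (a * d) * c * b * a * d + b * d * c * (a * (a * c))
  Expand:  a * a * a * c * d * d + h(g(b, d, b), a + b + b + c) + a * a * a * c * c * d + a * a * c * c * d * d + a * a * c * d * d * d + a * a * b * c * d * d + a * a * b * c * c * d
  Sort arguments:  a * a * a * c * c * d + a * a * a * c * d * d + a * a * b * c * c * d + a * a * b * c * d * d + a * a * c * c * d * d + a * a * c * d * d * d + h(g(b, d, b), a + b + b + c)
Right:  d * a * a * d * c * a + c * a * (d * (a * (a * c))) + a * c * d * d * d * a + a * c * c * d * d * a + h(g(b, d, b), c + a + b + b) + b * d * c * c * a * a + a * ((((b * d) * c) * d) * a)
  Flatten:  a * a * a * c * d * d + a * a * a * c * c * d + a * a * c * d * d * d + a * a * c * c * d * d + h(g(b, d, b), a + b + b + c) + a * a * b * c * c * d + a * a * b * c * d * d
  Order the arguments:  a * a * a * c * c * d + a * a * a * c * d * d + a * a * b * c * c * d + a * a * b * c * d * d + a * a * c * c * d * d + a * a * c * d * d * d + h(g(b, d, b), a + b + b + c)

Answer: yes — both canonical forms are a * a * a * c * c * d + a * a * a * c * d * d + a * a * b * c * c * d + a * a * b * c * d * d + a * a * c * c * d * d + a * a * c * d * d * d + h(g(b, d, b), a + b + b + c)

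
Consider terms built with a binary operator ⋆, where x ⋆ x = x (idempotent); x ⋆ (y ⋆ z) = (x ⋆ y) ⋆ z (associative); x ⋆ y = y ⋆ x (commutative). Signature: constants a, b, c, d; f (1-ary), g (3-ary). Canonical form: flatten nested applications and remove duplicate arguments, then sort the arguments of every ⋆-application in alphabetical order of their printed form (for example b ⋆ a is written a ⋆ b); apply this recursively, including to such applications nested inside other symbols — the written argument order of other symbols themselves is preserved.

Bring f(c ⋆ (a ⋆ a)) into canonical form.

Answer: f(a ⋆ c)

Derivation:
Focus inside:  c ⋆ (a ⋆ a)
Un-nest:  c ⋆ a ⋆ a
Drop duplicates:  drop duplicate a
Sort:  a ⋆ c
Rebuild:  f(a ⋆ c)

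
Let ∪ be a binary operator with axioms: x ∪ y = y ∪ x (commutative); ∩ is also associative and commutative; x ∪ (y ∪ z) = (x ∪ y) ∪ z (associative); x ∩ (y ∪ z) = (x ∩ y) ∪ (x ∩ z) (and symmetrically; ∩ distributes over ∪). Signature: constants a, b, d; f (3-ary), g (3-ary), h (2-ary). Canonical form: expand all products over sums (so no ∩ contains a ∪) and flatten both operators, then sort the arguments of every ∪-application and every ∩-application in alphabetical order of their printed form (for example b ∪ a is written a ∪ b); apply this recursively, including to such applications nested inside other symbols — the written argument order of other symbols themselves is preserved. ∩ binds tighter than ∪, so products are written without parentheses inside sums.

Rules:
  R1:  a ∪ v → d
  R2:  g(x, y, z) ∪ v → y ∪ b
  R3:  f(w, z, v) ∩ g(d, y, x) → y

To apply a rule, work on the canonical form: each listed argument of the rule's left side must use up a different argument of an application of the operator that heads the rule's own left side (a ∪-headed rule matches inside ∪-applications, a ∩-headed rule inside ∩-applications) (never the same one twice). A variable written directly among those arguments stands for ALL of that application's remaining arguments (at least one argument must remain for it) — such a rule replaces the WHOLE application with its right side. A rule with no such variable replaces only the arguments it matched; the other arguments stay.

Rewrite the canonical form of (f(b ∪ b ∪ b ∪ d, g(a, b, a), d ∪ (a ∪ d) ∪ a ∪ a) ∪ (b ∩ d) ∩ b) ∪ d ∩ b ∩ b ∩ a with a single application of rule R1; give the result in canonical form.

Canonical form:  a ∩ b ∩ b ∩ d ∪ b ∩ b ∩ d ∪ f(b ∪ b ∪ b ∪ d, g(a, b, a), a ∪ a ∪ a ∪ d ∪ d)
R1 matches:  uses a;  v := a ∪ a ∪ d ∪ d
The variable takes the whole remainder — replace the entire application.
New term:  a ∩ b ∩ b ∩ d ∪ b ∩ b ∩ d ∪ f(b ∪ b ∪ b ∪ d, g(a, b, a), d)

Answer: a ∩ b ∩ b ∩ d ∪ b ∩ b ∩ d ∪ f(b ∪ b ∪ b ∪ d, g(a, b, a), d)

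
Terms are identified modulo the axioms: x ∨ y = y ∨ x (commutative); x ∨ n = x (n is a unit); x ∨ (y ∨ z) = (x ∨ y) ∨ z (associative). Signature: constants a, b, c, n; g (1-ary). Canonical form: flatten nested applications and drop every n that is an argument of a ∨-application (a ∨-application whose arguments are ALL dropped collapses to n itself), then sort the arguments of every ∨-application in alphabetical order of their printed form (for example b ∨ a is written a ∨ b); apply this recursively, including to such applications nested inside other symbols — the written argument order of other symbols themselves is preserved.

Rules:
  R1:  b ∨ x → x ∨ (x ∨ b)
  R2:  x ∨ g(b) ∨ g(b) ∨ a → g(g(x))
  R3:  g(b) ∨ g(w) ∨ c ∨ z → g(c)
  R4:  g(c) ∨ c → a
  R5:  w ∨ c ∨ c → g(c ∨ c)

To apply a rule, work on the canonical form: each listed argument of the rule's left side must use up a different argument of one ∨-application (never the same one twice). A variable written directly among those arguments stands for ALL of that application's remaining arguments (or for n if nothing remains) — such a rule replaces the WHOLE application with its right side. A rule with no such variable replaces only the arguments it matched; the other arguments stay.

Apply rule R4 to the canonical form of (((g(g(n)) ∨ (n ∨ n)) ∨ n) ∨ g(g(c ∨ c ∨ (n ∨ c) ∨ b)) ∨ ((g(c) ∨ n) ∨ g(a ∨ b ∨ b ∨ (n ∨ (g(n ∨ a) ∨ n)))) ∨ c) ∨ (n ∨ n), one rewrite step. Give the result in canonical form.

Answer: a ∨ g(a ∨ b ∨ b ∨ g(a)) ∨ g(g(b ∨ c ∨ c ∨ c)) ∨ g(g(n))

Derivation:
Canonical form:  c ∨ g(a ∨ b ∨ b ∨ g(a)) ∨ g(c) ∨ g(g(b ∨ c ∨ c ∨ c)) ∨ g(g(n))
Match R4:  consume c, g(c)
Giving:  a ∨ g(a ∨ b ∨ b ∨ g(a)) ∨ g(g(b ∨ c ∨ c ∨ c)) ∨ g(g(n))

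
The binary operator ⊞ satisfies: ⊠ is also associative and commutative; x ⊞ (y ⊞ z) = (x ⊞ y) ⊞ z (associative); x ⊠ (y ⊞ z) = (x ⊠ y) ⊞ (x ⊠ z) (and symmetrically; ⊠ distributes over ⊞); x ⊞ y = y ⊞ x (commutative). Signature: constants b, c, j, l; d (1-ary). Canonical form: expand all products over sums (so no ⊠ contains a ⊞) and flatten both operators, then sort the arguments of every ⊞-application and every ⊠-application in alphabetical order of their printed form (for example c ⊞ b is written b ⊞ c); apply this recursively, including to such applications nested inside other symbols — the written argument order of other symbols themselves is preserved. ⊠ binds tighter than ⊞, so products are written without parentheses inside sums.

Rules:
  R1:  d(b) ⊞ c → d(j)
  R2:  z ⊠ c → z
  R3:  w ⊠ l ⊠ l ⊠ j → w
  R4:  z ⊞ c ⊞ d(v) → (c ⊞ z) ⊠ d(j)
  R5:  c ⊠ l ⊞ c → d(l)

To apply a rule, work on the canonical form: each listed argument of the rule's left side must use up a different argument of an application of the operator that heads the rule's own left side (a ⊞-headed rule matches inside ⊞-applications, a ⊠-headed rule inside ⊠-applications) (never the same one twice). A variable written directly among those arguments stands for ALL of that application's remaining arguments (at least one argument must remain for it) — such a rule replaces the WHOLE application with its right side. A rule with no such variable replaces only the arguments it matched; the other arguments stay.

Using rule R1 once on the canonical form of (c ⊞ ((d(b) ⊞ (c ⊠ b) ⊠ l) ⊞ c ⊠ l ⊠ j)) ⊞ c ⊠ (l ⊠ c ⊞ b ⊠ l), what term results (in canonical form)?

Canonical form:  b ⊠ c ⊠ l ⊞ b ⊠ c ⊠ l ⊞ c ⊞ c ⊠ c ⊠ l ⊞ c ⊠ j ⊠ l ⊞ d(b)
R1 matches:  uses c, d(b)
Giving:  b ⊠ c ⊠ l ⊞ b ⊠ c ⊠ l ⊞ c ⊠ c ⊠ l ⊞ c ⊠ j ⊠ l ⊞ d(j)

Answer: b ⊠ c ⊠ l ⊞ b ⊠ c ⊠ l ⊞ c ⊠ c ⊠ l ⊞ c ⊠ j ⊠ l ⊞ d(j)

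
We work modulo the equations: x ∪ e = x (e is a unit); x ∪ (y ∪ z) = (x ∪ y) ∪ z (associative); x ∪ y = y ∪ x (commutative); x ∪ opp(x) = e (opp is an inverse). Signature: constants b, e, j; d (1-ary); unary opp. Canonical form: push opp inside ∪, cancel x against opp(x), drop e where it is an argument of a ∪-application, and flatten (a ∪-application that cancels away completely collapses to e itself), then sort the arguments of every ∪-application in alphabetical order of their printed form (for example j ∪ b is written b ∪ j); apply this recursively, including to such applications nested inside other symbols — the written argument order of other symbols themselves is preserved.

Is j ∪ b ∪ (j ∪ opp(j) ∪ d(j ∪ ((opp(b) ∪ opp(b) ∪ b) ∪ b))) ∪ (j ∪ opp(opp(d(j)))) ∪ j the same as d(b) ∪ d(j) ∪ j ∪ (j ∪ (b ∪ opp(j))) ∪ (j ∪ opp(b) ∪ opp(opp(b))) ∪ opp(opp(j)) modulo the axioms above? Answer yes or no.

Left:  j ∪ b ∪ (j ∪ opp(j) ∪ d(j ∪ ((opp(b) ∪ opp(b) ∪ b) ∪ b))) ∪ (j ∪ opp(opp(d(j)))) ∪ j
  Push opp inside:  distribute opp over ∪ and collapse double opp
  Collect:  j ∪ j ∪ j ∪ b ∪ d(j) ∪ d(j)
  Order the arguments:  b ∪ d(j) ∪ d(j) ∪ j ∪ j ∪ j
Right:  d(b) ∪ d(j) ∪ j ∪ (j ∪ (b ∪ opp(j))) ∪ (j ∪ opp(b) ∪ opp(opp(b))) ∪ opp(opp(j))
  Push opp inside:  distribute opp over ∪ and collapse double opp
  Collect terms:  d(b) ∪ d(j) ∪ j ∪ j ∪ j ∪ b
  Sort:  b ∪ d(b) ∪ d(j) ∪ j ∪ j ∪ j

Answer: no — b ∪ d(j) ∪ d(j) ∪ j ∪ j ∪ j vs b ∪ d(b) ∪ d(j) ∪ j ∪ j ∪ j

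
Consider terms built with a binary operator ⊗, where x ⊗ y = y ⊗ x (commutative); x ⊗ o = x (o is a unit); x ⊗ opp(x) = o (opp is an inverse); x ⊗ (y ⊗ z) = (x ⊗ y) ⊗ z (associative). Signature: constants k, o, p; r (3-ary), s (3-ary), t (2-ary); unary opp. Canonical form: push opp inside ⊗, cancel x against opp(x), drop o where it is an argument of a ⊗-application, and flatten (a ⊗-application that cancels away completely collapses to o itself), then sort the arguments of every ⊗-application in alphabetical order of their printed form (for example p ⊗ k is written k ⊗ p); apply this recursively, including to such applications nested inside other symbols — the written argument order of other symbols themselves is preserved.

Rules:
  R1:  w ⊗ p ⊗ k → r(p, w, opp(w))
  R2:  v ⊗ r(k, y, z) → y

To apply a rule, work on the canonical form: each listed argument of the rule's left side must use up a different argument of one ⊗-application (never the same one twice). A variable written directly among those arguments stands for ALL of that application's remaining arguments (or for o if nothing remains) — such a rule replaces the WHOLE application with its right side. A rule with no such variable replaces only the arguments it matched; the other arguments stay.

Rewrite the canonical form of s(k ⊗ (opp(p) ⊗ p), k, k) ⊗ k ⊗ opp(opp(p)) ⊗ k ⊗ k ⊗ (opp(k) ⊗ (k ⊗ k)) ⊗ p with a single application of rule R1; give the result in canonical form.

Answer: r(p, k ⊗ k ⊗ k ⊗ p ⊗ s(k, k, k), opp(k) ⊗ opp(k) ⊗ opp(k) ⊗ opp(p) ⊗ opp(s(k, k, k)))

Derivation:
Canonical form:  k ⊗ k ⊗ k ⊗ k ⊗ p ⊗ p ⊗ s(k, k, k)
Match R1:  consume k, p;  w := k ⊗ k ⊗ k ⊗ p ⊗ s(k, k, k)
Every leftover argument binds to the variable; the entire application is replaced.
Giving:  r(p, k ⊗ k ⊗ k ⊗ p ⊗ s(k, k, k), opp(k) ⊗ opp(k) ⊗ opp(k) ⊗ opp(p) ⊗ opp(s(k, k, k)))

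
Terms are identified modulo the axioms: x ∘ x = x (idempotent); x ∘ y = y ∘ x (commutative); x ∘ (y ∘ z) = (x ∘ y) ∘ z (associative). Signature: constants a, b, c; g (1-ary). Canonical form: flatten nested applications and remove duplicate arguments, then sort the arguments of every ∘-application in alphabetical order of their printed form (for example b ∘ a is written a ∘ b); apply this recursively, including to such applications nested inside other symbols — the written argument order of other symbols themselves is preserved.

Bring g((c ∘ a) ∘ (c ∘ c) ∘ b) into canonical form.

Work inside:  (c ∘ a) ∘ (c ∘ c) ∘ b
Flatten:  c ∘ a ∘ c ∘ c ∘ b
Drop duplicates:  drop duplicate c, c
Order the arguments:  a ∘ b ∘ c
Reassemble:  g(a ∘ b ∘ c)

Answer: g(a ∘ b ∘ c)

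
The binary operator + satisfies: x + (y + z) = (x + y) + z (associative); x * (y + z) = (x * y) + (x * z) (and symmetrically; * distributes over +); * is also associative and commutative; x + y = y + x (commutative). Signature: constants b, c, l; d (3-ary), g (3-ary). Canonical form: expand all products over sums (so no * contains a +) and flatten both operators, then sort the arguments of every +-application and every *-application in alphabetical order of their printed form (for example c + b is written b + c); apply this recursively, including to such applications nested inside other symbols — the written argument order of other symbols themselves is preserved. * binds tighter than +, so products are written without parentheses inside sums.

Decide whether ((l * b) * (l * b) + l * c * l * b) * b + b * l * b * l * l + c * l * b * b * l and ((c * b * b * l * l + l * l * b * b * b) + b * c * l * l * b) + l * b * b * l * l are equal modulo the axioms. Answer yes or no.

Left:  ((l * b) * (l * b) + l * c * l * b) * b + b * l * b * l * l + c * l * b * b * l
  Expand products over sums:  b * b * b * l * l + b * b * c * l * l + b * b * l * l * l + b * b * c * l * l
  Sort:  b * b * b * l * l + b * b * c * l * l + b * b * c * l * l + b * b * l * l * l
Right:  ((c * b * b * l * l + l * l * b * b * b) + b * c * l * l * b) + l * b * b * l * l
  Flatten:  b * b * c * l * l + b * b * b * l * l + b * b * c * l * l + b * b * l * l * l
  Sort arguments:  b * b * b * l * l + b * b * c * l * l + b * b * c * l * l + b * b * l * l * l

Answer: yes — both canonical forms are b * b * b * l * l + b * b * c * l * l + b * b * c * l * l + b * b * l * l * l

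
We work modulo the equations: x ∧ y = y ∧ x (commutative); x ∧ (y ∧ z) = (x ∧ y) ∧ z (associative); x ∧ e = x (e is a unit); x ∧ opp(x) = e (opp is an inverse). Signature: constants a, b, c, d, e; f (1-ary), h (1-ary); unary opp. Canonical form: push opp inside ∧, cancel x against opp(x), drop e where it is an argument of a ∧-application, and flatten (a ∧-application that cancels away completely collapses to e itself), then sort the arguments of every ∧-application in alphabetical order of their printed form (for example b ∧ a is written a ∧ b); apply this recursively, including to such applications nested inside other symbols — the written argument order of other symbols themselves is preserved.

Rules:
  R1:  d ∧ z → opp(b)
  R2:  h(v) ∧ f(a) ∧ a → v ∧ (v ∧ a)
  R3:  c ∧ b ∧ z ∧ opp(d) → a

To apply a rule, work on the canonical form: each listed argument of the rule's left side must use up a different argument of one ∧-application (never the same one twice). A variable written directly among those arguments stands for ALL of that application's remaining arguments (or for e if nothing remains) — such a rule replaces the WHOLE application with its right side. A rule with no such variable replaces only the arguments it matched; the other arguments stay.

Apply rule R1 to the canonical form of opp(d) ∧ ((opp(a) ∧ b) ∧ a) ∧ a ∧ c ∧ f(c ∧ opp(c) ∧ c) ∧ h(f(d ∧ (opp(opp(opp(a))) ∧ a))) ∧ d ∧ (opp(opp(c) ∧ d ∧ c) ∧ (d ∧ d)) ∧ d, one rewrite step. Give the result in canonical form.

Canonical form:  a ∧ b ∧ c ∧ d ∧ d ∧ f(c) ∧ h(f(d))
Match R1:  consume d;  z := a ∧ b ∧ c ∧ d ∧ f(c) ∧ h(f(d))
The variable takes the whole remainder — replace the entire application.
New term:  opp(b)

Answer: opp(b)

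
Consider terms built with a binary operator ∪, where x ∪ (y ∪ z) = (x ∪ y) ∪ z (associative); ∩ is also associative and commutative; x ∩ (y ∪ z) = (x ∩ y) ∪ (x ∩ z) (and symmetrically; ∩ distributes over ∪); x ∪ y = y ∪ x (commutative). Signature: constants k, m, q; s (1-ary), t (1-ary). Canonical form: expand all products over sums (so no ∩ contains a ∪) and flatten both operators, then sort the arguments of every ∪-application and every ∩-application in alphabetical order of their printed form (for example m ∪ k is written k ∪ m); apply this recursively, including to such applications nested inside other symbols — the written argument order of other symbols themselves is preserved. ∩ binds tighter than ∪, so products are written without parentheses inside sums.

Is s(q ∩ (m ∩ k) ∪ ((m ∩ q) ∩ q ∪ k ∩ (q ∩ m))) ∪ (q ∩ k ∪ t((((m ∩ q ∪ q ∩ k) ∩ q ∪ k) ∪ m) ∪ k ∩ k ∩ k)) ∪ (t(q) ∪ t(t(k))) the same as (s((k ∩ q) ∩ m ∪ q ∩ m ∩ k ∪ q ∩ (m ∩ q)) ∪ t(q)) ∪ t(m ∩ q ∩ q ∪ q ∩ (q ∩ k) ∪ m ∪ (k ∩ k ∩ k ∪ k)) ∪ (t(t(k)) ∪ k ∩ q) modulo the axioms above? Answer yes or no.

Answer: yes — both canonical forms are k ∩ q ∪ s(k ∩ m ∩ q ∪ k ∩ m ∩ q ∪ m ∩ q ∩ q) ∪ t(k ∪ k ∩ k ∩ k ∪ k ∩ q ∩ q ∪ m ∪ m ∩ q ∩ q) ∪ t(q) ∪ t(t(k))

Derivation:
Left:  s(q ∩ (m ∩ k) ∪ ((m ∩ q) ∩ q ∪ k ∩ (q ∩ m))) ∪ (q ∩ k ∪ t((((m ∩ q ∪ q ∩ k) ∩ q ∪ k) ∪ m) ∪ k ∩ k ∩ k)) ∪ (t(q) ∪ t(t(k)))
  Expand products over sums:  s(k ∩ m ∩ q ∪ k ∩ m ∩ q ∪ m ∩ q ∩ q) ∪ k ∩ q ∪ t(k ∪ k ∩ k ∩ k ∪ k ∩ q ∩ q ∪ m ∪ m ∩ q ∩ q) ∪ t(q) ∪ t(t(k))
  Order the arguments:  k ∩ q ∪ s(k ∩ m ∩ q ∪ k ∩ m ∩ q ∪ m ∩ q ∩ q) ∪ t(k ∪ k ∩ k ∩ k ∪ k ∩ q ∩ q ∪ m ∪ m ∩ q ∩ q) ∪ t(q) ∪ t(t(k))
Right:  (s((k ∩ q) ∩ m ∪ q ∩ m ∩ k ∪ q ∩ (m ∩ q)) ∪ t(q)) ∪ t(m ∩ q ∩ q ∪ q ∩ (q ∩ k) ∪ m ∪ (k ∩ k ∩ k ∪ k)) ∪ (t(t(k)) ∪ k ∩ q)
  Flatten:  s(k ∩ m ∩ q ∪ k ∩ m ∩ q ∪ m ∩ q ∩ q) ∪ t(q) ∪ t(k ∪ k ∩ k ∩ k ∪ k ∩ q ∩ q ∪ m ∪ m ∩ q ∩ q) ∪ t(t(k)) ∪ k ∩ q
  Sort arguments:  k ∩ q ∪ s(k ∩ m ∩ q ∪ k ∩ m ∩ q ∪ m ∩ q ∩ q) ∪ t(k ∪ k ∩ k ∩ k ∪ k ∩ q ∩ q ∪ m ∪ m ∩ q ∩ q) ∪ t(q) ∪ t(t(k))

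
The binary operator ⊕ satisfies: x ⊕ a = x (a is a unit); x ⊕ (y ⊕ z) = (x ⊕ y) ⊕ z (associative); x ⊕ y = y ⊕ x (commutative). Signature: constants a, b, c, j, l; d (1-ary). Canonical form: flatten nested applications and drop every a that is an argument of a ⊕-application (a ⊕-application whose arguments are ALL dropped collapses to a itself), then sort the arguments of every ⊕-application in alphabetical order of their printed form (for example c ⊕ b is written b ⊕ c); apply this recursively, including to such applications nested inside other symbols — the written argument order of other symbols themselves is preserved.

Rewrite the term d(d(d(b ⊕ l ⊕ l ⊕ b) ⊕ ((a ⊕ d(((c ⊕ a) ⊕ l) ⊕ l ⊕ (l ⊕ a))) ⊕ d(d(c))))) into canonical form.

Answer: d(d(d(b ⊕ b ⊕ l ⊕ l) ⊕ d(c ⊕ l ⊕ l ⊕ l) ⊕ d(d(c))))

Derivation:
Work inside:  d(b ⊕ l ⊕ l ⊕ b) ⊕ ((a ⊕ d(((c ⊕ a) ⊕ l) ⊕ l ⊕ (l ⊕ a))) ⊕ d(d(c)))
Un-nest:  d(b ⊕ l ⊕ l ⊕ b) ⊕ a ⊕ d(((c ⊕ a) ⊕ l) ⊕ l ⊕ (l ⊕ a)) ⊕ d(d(c))
Simplify inside:  d(b ⊕ l ⊕ l ⊕ b)  →  d(b ⊕ b ⊕ l ⊕ l)
Canonicalize subterm:  d(((c ⊕ a) ⊕ l) ⊕ l ⊕ (l ⊕ a))  →  d(c ⊕ l ⊕ l ⊕ l)
Drop the unit:  drop a
Sort arguments:  d(b ⊕ b ⊕ l ⊕ l) ⊕ d(c ⊕ l ⊕ l ⊕ l) ⊕ d(d(c))
Rebuild:  d(d(d(b ⊕ b ⊕ l ⊕ l) ⊕ d(c ⊕ l ⊕ l ⊕ l) ⊕ d(d(c))))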